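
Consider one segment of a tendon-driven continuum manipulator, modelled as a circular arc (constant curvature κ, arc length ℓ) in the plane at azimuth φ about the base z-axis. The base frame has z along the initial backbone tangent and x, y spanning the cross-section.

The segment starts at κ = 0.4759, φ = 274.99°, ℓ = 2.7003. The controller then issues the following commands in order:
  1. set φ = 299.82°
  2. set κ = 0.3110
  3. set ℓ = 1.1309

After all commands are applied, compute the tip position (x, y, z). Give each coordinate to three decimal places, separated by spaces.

initial: κ=0.4759, φ=274.99°, ℓ=2.7003
cmd 1: set φ=299.82° → (κ,φ,ℓ)=(0.4759,299.82°,2.7003) → tip=(0.7504,-1.3092,2.0161)
cmd 2: set κ=0.3110 → (κ,φ,ℓ)=(0.3110,299.82°,2.7003) → tip=(0.5315,-0.9272,2.3939)
cmd 3: set ℓ=1.1309 → (κ,φ,ℓ)=(0.3110,299.82°,1.1309) → tip=(0.0979,-0.1708,1.1077)

0.098 -0.171 1.108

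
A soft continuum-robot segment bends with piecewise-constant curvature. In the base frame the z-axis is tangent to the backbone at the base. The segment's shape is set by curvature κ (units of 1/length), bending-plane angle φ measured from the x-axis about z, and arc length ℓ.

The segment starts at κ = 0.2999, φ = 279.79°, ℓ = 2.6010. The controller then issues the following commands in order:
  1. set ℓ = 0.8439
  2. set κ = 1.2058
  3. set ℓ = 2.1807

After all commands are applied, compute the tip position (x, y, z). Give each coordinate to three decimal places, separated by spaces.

initial: κ=0.2999, φ=279.79°, ℓ=2.6010
cmd 1: set ℓ=0.8439 → (κ,φ,ℓ)=(0.2999,279.79°,0.8439) → tip=(0.0181,-0.1047,0.8349)
cmd 2: set κ=1.2058 → (κ,φ,ℓ)=(1.2058,279.79°,0.8439) → tip=(0.0669,-0.3878,0.7056)
cmd 3: set ℓ=2.1807 → (κ,φ,ℓ)=(1.2058,279.79°,2.1807) → tip=(0.2639,-1.5297,0.4064)

0.264 -1.530 0.406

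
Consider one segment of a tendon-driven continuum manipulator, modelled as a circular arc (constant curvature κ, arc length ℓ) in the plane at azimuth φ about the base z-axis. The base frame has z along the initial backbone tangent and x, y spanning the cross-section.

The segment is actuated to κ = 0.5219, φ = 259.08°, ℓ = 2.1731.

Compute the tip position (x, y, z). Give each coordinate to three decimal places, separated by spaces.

-0.209 -1.086 1.736

θ = κ·ℓ = 0.5219 × 2.1731 = 1.13414 rad
ρ = (1 − cos θ)/κ = (1 − 0.42291)/0.5219 = 1.10575
z = sin θ / κ = 0.90617/0.5219 = 1.73629
x = ρ cos φ = 1.10575 × cos(259.08°) = -0.20947
y = ρ sin φ = 1.10575 × sin(259.08°) = -1.08572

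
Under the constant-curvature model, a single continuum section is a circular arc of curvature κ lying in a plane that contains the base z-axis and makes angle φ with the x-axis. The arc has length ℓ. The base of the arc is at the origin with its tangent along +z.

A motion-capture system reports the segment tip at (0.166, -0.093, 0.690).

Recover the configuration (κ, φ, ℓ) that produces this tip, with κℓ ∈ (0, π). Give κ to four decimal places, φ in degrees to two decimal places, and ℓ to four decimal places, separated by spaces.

ρ = √(x²+y²) = √(0.166² + -0.093²) = 0.19028
φ = atan2(y, x) mod 360° = atan2(-0.093, 0.166) = 330.7407°
|p|² = ρ² + z² = 0.19028² + 0.690² = 0.51230
κ = 2ρ / |p|² = 2×0.19028 / 0.51230 = 0.74282
θ = 2·atan2(ρ, z) = 2·atan2(0.19028, 0.690) = 0.53815 rad
ℓ = θ/κ = 0.53815/0.74282 = 0.72447

0.7428 330.74 0.7245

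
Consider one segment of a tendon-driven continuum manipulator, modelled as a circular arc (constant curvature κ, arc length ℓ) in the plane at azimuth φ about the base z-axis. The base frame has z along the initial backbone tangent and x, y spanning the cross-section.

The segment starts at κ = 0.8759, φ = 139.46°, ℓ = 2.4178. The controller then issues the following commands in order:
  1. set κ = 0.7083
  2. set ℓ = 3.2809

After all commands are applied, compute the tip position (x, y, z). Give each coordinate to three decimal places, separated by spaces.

-1.807 1.545 1.030

initial: κ=0.8759, φ=139.46°, ℓ=2.4178
cmd 1: set κ=0.7083 → (κ,φ,ℓ)=(0.7083,139.46°,2.4178) → tip=(-1.2245,1.0473,1.3977)
cmd 2: set ℓ=3.2809 → (κ,φ,ℓ)=(0.7083,139.46°,3.2809) → tip=(-1.8067,1.5452,1.0301)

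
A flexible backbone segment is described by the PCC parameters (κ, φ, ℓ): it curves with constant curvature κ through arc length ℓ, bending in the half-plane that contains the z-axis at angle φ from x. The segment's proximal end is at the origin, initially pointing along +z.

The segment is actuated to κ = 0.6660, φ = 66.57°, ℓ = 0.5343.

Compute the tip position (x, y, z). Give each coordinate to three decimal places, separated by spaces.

θ = κ·ℓ = 0.6660 × 0.5343 = 0.35584 rad
ρ = (1 − cos θ)/κ = (1 − 0.93735)/0.6660 = 0.09406
z = sin θ / κ = 0.34838/0.6660 = 0.52310
x = ρ cos φ = 0.09406 × cos(66.57°) = 0.03740
y = ρ sin φ = 0.09406 × sin(66.57°) = 0.08631

0.037 0.086 0.523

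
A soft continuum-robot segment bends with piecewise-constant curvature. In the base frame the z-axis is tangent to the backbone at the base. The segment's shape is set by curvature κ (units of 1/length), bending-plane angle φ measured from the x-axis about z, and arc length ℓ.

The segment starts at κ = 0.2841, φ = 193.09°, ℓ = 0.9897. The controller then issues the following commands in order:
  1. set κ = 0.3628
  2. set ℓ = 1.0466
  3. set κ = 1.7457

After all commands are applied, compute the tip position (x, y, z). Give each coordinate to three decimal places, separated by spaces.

initial: κ=0.2841, φ=193.09°, ℓ=0.9897
cmd 1: set κ=0.3628 → (κ,φ,ℓ)=(0.3628,193.09°,0.9897) → tip=(-0.1712,-0.0398,0.9686)
cmd 2: set ℓ=1.0466 → (κ,φ,ℓ)=(0.3628,193.09°,1.0466) → tip=(-0.1912,-0.0445,1.0216)
cmd 3: set κ=1.7457 → (κ,φ,ℓ)=(1.7457,193.09°,1.0466) → tip=(-0.6994,-0.1626,0.5541)

-0.699 -0.163 0.554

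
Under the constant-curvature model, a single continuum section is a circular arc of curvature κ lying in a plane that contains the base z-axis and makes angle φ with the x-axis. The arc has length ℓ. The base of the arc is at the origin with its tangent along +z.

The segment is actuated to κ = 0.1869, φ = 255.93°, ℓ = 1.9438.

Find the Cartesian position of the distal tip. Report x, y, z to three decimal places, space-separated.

θ = κ·ℓ = 0.1869 × 1.9438 = 0.36330 rad
ρ = (1 − cos θ)/κ = (1 − 0.93473)/0.1869 = 0.34922
z = sin θ / κ = 0.35536/0.1869 = 1.90132
x = ρ cos φ = 0.34922 × cos(255.93°) = -0.08490
y = ρ sin φ = 0.34922 × sin(255.93°) = -0.33874

-0.085 -0.339 1.901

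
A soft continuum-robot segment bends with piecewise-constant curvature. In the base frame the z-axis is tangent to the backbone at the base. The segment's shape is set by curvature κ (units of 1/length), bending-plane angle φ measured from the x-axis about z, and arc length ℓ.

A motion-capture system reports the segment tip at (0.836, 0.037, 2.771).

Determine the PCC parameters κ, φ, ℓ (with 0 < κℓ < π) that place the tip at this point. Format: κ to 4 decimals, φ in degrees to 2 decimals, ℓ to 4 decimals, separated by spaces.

ρ = √(x²+y²) = √(0.836² + 0.037²) = 0.83682
φ = atan2(y, x) mod 360° = atan2(0.037, 0.836) = 2.5342°
|p|² = ρ² + z² = 0.83682² + 2.771² = 8.37871
κ = 2ρ / |p|² = 2×0.83682 / 8.37871 = 0.19975
θ = 2·atan2(ρ, z) = 2·atan2(0.83682, 2.771) = 0.58657 rad
ℓ = θ/κ = 0.58657/0.19975 = 2.93652

0.1997 2.53 2.9365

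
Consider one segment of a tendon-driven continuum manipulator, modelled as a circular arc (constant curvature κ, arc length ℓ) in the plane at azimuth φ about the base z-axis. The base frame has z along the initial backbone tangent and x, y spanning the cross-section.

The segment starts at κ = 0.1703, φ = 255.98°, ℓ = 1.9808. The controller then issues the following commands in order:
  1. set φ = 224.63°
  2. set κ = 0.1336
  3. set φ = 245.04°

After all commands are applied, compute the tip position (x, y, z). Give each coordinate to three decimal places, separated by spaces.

-0.110 -0.236 1.958

initial: κ=0.1703, φ=255.98°, ℓ=1.9808
cmd 1: set φ=224.63° → (κ,φ,ℓ)=(0.1703,224.63°,1.9808) → tip=(-0.2355,-0.2325,1.9434)
cmd 2: set κ=0.1336 → (κ,φ,ℓ)=(0.1336,224.63°,1.9808) → tip=(-0.1854,-0.1831,1.9578)
cmd 3: set φ=245.04° → (κ,φ,ℓ)=(0.1336,245.04°,1.9808) → tip=(-0.1100,-0.2362,1.9578)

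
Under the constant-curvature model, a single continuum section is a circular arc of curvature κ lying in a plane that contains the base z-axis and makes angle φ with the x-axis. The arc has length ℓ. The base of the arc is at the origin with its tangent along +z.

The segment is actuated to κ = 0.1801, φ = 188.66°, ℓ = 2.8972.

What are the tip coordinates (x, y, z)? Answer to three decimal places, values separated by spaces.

θ = κ·ℓ = 0.1801 × 2.8972 = 0.52179 rad
ρ = (1 − cos θ)/κ = (1 − 0.86693)/0.1801 = 0.73886
z = sin θ / κ = 0.49843/0.1801 = 2.76751
x = ρ cos φ = 0.73886 × cos(188.66°) = -0.73044
y = ρ sin φ = 0.73886 × sin(188.66°) = -0.11125

-0.730 -0.111 2.768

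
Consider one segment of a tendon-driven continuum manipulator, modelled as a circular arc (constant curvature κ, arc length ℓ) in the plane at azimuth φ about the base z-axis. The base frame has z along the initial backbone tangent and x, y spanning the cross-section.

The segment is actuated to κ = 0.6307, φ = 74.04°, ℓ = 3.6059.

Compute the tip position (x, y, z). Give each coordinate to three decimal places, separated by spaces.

0.718 2.510 1.209

θ = κ·ℓ = 0.6307 × 3.6059 = 2.27424 rad
ρ = (1 − cos θ)/κ = (1 − -0.64685)/0.6307 = 2.61114
z = sin θ / κ = 0.76262/0.6307 = 1.20916
x = ρ cos φ = 2.61114 × cos(74.04°) = 0.71798
y = ρ sin φ = 2.61114 × sin(74.04°) = 2.51049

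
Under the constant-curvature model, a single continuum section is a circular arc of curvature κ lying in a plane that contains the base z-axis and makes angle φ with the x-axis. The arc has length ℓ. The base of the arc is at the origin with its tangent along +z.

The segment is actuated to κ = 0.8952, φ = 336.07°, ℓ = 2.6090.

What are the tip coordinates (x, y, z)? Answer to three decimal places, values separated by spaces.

θ = κ·ℓ = 0.8952 × 2.6090 = 2.33558 rad
ρ = (1 − cos θ)/κ = (1 − -0.69238)/0.8952 = 1.89050
z = sin θ / κ = 0.72153/0.8952 = 0.80600
x = ρ cos φ = 1.89050 × cos(336.07°) = 1.72800
y = ρ sin φ = 1.89050 × sin(336.07°) = -0.76683

1.728 -0.767 0.806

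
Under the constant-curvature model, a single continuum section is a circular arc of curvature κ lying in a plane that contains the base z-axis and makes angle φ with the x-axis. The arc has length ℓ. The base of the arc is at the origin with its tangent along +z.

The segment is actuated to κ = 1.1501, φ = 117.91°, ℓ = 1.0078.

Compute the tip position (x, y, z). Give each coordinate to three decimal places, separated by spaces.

-0.244 0.461 0.797

θ = κ·ℓ = 1.1501 × 1.0078 = 1.15907 rad
ρ = (1 − cos θ)/κ = (1 − 0.40019)/1.1501 = 0.52153
z = sin θ / κ = 0.91643/1.1501 = 0.79683
x = ρ cos φ = 0.52153 × cos(117.91°) = -0.24412
y = ρ sin φ = 0.52153 × sin(117.91°) = 0.46087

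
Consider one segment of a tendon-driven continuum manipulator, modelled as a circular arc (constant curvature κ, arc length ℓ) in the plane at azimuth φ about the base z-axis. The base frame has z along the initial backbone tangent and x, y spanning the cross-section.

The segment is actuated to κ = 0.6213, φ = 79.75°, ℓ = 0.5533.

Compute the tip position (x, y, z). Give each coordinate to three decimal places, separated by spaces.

θ = κ·ℓ = 0.6213 × 0.5533 = 0.34377 rad
ρ = (1 − cos θ)/κ = (1 − 0.94149)/0.6213 = 0.09417
z = sin θ / κ = 0.33703/0.6213 = 0.54247
x = ρ cos φ = 0.09417 × cos(79.75°) = 0.01676
y = ρ sin φ = 0.09417 × sin(79.75°) = 0.09267

0.017 0.093 0.542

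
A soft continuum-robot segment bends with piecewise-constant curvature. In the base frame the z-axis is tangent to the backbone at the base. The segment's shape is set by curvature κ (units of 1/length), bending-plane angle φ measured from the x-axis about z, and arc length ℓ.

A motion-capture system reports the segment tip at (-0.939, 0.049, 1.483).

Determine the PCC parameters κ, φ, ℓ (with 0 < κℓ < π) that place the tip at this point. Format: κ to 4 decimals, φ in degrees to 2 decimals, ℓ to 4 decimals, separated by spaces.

ρ = √(x²+y²) = √(-0.939² + 0.049²) = 0.94028
φ = atan2(y, x) mod 360° = atan2(0.049, -0.939) = 177.0128°
|p|² = ρ² + z² = 0.94028² + 1.483² = 3.08341
κ = 2ρ / |p|² = 2×0.94028 / 3.08341 = 0.60989
θ = 2·atan2(ρ, z) = 2·atan2(0.94028, 1.483) = 1.13014 rad
ℓ = θ/κ = 1.13014/0.60989 = 1.85302

0.6099 177.01 1.8530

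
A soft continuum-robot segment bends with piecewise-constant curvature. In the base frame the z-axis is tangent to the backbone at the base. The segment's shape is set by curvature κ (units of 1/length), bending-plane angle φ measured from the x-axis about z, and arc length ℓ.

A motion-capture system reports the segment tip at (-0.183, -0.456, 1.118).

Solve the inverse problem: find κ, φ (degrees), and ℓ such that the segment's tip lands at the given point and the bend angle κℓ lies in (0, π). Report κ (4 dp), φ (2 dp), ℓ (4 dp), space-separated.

0.6589 248.13 1.2568

ρ = √(x²+y²) = √(-0.183² + -0.456²) = 0.49135
φ = atan2(y, x) mod 360° = atan2(-0.456, -0.183) = 248.1336°
|p|² = ρ² + z² = 0.49135² + 1.118² = 1.49135
κ = 2ρ / |p|² = 2×0.49135 / 1.49135 = 0.65893
θ = 2·atan2(ρ, z) = 2·atan2(0.49135, 1.118) = 0.82816 rad
ℓ = θ/κ = 0.82816/0.65893 = 1.25682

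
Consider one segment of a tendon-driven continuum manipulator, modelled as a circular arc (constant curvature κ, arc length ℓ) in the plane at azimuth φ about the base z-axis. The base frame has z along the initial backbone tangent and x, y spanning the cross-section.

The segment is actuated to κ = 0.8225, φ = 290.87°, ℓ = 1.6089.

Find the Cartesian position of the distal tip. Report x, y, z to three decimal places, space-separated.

θ = κ·ℓ = 0.8225 × 1.6089 = 1.32332 rad
ρ = (1 − cos θ)/κ = (1 − 0.24496)/0.8225 = 0.91798
z = sin θ / κ = 0.96953/0.8225 = 1.17876
x = ρ cos φ = 0.91798 × cos(290.87°) = 0.32703
y = ρ sin φ = 0.91798 × sin(290.87°) = -0.85776

0.327 -0.858 1.179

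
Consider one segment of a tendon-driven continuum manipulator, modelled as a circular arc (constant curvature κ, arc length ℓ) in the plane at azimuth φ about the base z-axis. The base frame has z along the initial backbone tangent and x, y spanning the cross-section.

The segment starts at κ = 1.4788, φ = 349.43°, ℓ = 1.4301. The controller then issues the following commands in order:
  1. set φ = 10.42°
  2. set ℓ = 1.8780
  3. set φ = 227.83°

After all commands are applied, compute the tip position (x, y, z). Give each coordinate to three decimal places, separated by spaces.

-0.878 -0.969 0.241

initial: κ=1.4788, φ=349.43°, ℓ=1.4301
cmd 1: set φ=10.42° → (κ,φ,ℓ)=(1.4788,10.42°,1.4301) → tip=(1.0093,0.1856,0.5786)
cmd 2: set ℓ=1.8780 → (κ,φ,ℓ)=(1.4788,10.42°,1.8780) → tip=(1.2865,0.2366,0.2410)
cmd 3: set φ=227.83° → (κ,φ,ℓ)=(1.4788,227.83°,1.8780) → tip=(-0.8781,-0.9695,0.2410)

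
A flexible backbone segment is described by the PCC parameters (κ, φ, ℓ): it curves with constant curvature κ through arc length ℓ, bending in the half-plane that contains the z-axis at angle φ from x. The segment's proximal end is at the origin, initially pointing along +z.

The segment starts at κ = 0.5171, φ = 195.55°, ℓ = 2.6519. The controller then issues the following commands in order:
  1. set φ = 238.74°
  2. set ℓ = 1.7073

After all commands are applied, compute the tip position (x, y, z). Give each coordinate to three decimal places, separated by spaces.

initial: κ=0.5171, φ=195.55°, ℓ=2.6519
cmd 1: set φ=238.74° → (κ,φ,ℓ)=(0.5171,238.74°,2.6519) → tip=(-0.8046,-1.3255,1.8955)
cmd 2: set ℓ=1.7073 → (κ,φ,ℓ)=(0.5171,238.74°,1.7073) → tip=(-0.3663,-0.6035,1.4940)

-0.366 -0.603 1.494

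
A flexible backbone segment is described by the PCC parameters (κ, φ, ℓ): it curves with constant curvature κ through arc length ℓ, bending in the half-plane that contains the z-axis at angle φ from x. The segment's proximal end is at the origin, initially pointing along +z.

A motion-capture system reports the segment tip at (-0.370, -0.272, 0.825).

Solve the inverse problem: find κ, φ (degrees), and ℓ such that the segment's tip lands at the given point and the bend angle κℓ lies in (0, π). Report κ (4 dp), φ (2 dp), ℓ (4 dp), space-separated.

1.0302 216.32 0.9861

ρ = √(x²+y²) = √(-0.370² + -0.272²) = 0.45922
φ = atan2(y, x) mod 360° = atan2(-0.272, -0.370) = 216.3209°
|p|² = ρ² + z² = 0.45922² + 0.825² = 0.89151
κ = 2ρ / |p|² = 2×0.45922 / 0.89151 = 1.03021
θ = 2·atan2(ρ, z) = 2·atan2(0.45922, 0.825) = 1.01584 rad
ℓ = θ/κ = 1.01584/1.03021 = 0.98605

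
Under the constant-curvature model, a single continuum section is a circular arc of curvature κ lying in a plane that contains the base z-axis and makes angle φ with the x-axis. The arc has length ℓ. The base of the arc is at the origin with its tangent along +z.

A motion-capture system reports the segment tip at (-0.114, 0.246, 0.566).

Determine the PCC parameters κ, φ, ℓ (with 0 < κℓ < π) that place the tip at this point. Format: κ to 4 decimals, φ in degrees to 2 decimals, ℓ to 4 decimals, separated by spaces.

ρ = √(x²+y²) = √(-0.114² + 0.246²) = 0.27113
φ = atan2(y, x) mod 360° = atan2(0.246, -0.114) = 114.8637°
|p|² = ρ² + z² = 0.27113² + 0.566² = 0.39387
κ = 2ρ / |p|² = 2×0.27113 / 0.39387 = 1.37676
θ = 2·atan2(ρ, z) = 2·atan2(0.27113, 0.566) = 0.89346 rad
ℓ = θ/κ = 0.89346/1.37676 = 0.64896

1.3768 114.86 0.6490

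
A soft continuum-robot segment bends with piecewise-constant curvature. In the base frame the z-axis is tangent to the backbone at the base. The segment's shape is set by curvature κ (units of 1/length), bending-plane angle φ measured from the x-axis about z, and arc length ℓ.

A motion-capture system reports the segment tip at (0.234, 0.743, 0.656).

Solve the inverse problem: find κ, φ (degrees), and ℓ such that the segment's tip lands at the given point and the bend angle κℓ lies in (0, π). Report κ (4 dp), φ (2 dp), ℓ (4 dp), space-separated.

1.5022 72.52 1.1595

ρ = √(x²+y²) = √(0.234² + 0.743²) = 0.77898
φ = atan2(y, x) mod 360° = atan2(0.743, 0.234) = 72.5187°
|p|² = ρ² + z² = 0.77898² + 0.656² = 1.03714
κ = 2ρ / |p|² = 2×0.77898 / 1.03714 = 1.50216
θ = 2·atan2(ρ, z) = 2·atan2(0.77898, 0.656) = 1.74178 rad
ℓ = θ/κ = 1.74178/1.50216 = 1.15951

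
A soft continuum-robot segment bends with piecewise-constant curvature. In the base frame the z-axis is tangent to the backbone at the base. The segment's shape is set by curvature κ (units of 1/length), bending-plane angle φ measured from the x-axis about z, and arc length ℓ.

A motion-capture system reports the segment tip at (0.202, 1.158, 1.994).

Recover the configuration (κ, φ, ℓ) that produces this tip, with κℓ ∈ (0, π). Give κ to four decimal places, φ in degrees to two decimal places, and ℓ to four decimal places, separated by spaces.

ρ = √(x²+y²) = √(0.202² + 1.158²) = 1.17549
φ = atan2(y, x) mod 360° = atan2(1.158, 0.202) = 80.1050°
|p|² = ρ² + z² = 1.17549² + 1.994² = 5.35780
κ = 2ρ / |p|² = 2×1.17549 / 5.35780 = 0.43879
θ = 2·atan2(ρ, z) = 2·atan2(1.17549, 1.994) = 1.06534 rad
ℓ = θ/κ = 1.06534/0.43879 = 2.42789

0.4388 80.10 2.4279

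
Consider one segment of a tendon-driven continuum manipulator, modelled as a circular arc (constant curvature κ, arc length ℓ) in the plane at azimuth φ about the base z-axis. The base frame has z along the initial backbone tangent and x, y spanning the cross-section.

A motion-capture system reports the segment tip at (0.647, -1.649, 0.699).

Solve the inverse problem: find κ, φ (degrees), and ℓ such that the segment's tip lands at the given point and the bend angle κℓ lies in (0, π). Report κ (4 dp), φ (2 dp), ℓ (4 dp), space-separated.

ρ = √(x²+y²) = √(0.647² + -1.649²) = 1.77139
φ = atan2(y, x) mod 360° = atan2(-1.649, 0.647) = 291.4230°
|p|² = ρ² + z² = 1.77139² + 0.699² = 3.62641
κ = 2ρ / |p|² = 2×1.77139 / 3.62641 = 0.97694
θ = 2·atan2(ρ, z) = 2·atan2(1.77139, 0.699) = 2.38990 rad
ℓ = θ/κ = 2.38990/0.97694 = 2.44632

0.9769 291.42 2.4463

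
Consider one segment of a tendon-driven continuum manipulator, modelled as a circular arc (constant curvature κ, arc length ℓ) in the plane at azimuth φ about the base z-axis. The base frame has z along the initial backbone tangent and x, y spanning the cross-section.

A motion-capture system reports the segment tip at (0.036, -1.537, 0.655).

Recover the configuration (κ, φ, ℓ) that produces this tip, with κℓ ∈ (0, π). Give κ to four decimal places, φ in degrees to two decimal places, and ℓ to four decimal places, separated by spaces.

1.1010 271.34 2.1217

ρ = √(x²+y²) = √(0.036² + -1.537²) = 1.53742
φ = atan2(y, x) mod 360° = atan2(-1.537, 0.036) = 271.3418°
|p|² = ρ² + z² = 1.53742² + 0.655² = 2.79269
κ = 2ρ / |p|² = 2×1.53742 / 2.79269 = 1.10103
θ = 2·atan2(ρ, z) = 2·atan2(1.53742, 0.655) = 2.33609 rad
ℓ = θ/κ = 2.33609/1.10103 = 2.12173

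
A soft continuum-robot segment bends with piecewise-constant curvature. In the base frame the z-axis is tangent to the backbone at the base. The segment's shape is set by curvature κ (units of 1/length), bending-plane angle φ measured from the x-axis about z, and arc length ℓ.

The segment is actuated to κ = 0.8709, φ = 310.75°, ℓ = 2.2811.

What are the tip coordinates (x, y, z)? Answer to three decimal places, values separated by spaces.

θ = κ·ℓ = 0.8709 × 2.2811 = 1.98661 rad
ρ = (1 − cos θ)/κ = (1 − -0.40393)/0.8709 = 1.61205
z = sin θ / κ = 0.91479/0.8709 = 1.05039
x = ρ cos φ = 1.61205 × cos(310.75°) = 1.05228
y = ρ sin φ = 1.61205 × sin(310.75°) = -1.22123

1.052 -1.221 1.050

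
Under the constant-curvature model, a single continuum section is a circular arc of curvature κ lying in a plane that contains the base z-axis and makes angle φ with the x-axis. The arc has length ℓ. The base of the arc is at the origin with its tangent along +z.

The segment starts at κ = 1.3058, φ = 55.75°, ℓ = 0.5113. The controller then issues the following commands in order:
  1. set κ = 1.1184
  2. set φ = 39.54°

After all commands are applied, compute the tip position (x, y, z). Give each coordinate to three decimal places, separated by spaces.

0.110 0.091 0.484

initial: κ=1.3058, φ=55.75°, ℓ=0.5113
cmd 1: set κ=1.1184 → (κ,φ,ℓ)=(1.1184,55.75°,0.5113) → tip=(0.0801,0.1176,0.4839)
cmd 2: set φ=39.54° → (κ,φ,ℓ)=(1.1184,39.54°,0.5113) → tip=(0.1097,0.0906,0.4839)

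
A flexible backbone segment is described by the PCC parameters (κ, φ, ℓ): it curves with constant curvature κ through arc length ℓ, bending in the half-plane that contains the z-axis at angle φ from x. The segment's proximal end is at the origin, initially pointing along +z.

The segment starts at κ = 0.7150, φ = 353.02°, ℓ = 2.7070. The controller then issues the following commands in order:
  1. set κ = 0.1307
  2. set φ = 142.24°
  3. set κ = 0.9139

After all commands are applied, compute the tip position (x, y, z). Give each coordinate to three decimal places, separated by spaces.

initial: κ=0.7150, φ=353.02°, ℓ=2.7070
cmd 1: set κ=0.1307 → (κ,φ,ℓ)=(0.1307,353.02°,2.7070) → tip=(0.4704,-0.0576,2.6509)
cmd 2: set φ=142.24° → (κ,φ,ℓ)=(0.1307,142.24°,2.7070) → tip=(-0.3747,0.2902,2.6509)
cmd 3: set κ=0.9139 → (κ,φ,ℓ)=(0.9139,142.24°,2.7070) → tip=(-1.5444,1.1962,0.6775)

-1.544 1.196 0.677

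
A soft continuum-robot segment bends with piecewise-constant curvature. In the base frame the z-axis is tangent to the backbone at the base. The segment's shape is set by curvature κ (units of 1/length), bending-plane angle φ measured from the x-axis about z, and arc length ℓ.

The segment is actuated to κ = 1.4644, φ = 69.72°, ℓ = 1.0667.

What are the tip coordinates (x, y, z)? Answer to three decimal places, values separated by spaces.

θ = κ·ℓ = 1.4644 × 1.0667 = 1.56208 rad
ρ = (1 − cos θ)/κ = (1 − 0.00872)/1.4644 = 0.67692
z = sin θ / κ = 0.99996/1.4644 = 0.68285
x = ρ cos φ = 0.67692 × cos(69.72°) = 0.23463
y = ρ sin φ = 0.67692 × sin(69.72°) = 0.63496

0.235 0.635 0.683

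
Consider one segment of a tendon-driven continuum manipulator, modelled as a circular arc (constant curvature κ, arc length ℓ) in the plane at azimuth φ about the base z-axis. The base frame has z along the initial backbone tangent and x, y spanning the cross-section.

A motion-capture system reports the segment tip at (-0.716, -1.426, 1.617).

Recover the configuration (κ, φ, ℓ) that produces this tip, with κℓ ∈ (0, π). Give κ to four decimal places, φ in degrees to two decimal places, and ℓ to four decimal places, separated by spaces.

0.6184 243.34 2.5187

ρ = √(x²+y²) = √(-0.716² + -1.426²) = 1.59566
φ = atan2(y, x) mod 360° = atan2(-1.426, -0.716) = 243.3386°
|p|² = ρ² + z² = 1.59566² + 1.617² = 5.16082
κ = 2ρ / |p|² = 2×1.59566 / 5.16082 = 0.61837
θ = 2·atan2(ρ, z) = 2·atan2(1.59566, 1.617) = 1.55751 rad
ℓ = θ/κ = 1.55751/0.61837 = 2.51872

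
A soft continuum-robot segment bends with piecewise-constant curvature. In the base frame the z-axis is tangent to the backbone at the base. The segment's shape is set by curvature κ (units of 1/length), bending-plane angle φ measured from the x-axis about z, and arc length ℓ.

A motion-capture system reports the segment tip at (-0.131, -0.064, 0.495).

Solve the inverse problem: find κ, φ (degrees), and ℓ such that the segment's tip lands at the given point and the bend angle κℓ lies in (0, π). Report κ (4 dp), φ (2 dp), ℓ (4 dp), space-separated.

ρ = √(x²+y²) = √(-0.131² + -0.064²) = 0.14580
φ = atan2(y, x) mod 360° = atan2(-0.064, -0.131) = 206.0378°
|p|² = ρ² + z² = 0.14580² + 0.495² = 0.26628
κ = 2ρ / |p|² = 2×0.14580 / 0.26628 = 1.09506
θ = 2·atan2(ρ, z) = 2·atan2(0.14580, 0.495) = 0.57288 rad
ℓ = θ/κ = 0.57288/1.09506 = 0.52315

1.0951 206.04 0.5231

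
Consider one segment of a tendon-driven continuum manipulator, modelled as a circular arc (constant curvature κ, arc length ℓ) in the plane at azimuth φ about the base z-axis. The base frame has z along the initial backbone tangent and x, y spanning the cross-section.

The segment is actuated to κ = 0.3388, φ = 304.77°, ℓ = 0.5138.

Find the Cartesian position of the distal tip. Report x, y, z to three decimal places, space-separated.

θ = κ·ℓ = 0.3388 × 0.5138 = 0.17408 rad
ρ = (1 − cos θ)/κ = (1 − 0.98489)/0.3388 = 0.04461
z = sin θ / κ = 0.17320/0.3388 = 0.51121
x = ρ cos φ = 0.04461 × cos(304.77°) = 0.02544
y = ρ sin φ = 0.04461 × sin(304.77°) = -0.03664

0.025 -0.037 0.511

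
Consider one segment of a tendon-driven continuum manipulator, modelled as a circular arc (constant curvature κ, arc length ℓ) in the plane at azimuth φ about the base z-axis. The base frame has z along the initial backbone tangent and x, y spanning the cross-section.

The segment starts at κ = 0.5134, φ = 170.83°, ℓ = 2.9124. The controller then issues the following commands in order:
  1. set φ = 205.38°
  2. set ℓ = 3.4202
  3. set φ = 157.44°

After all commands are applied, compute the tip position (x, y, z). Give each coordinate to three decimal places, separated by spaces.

initial: κ=0.5134, φ=170.83°, ℓ=2.9124
cmd 1: set φ=205.38° → (κ,φ,ℓ)=(0.5134,205.38°,2.9124) → tip=(-1.6269,-0.7718,1.9422)
cmd 2: set ℓ=3.4202 → (κ,φ,ℓ)=(0.5134,205.38°,3.4202) → tip=(-2.0837,-0.9885,1.9145)
cmd 3: set φ=157.44° → (κ,φ,ℓ)=(0.5134,157.44°,3.4202) → tip=(-2.1299,0.8848,1.9145)

-2.130 0.885 1.915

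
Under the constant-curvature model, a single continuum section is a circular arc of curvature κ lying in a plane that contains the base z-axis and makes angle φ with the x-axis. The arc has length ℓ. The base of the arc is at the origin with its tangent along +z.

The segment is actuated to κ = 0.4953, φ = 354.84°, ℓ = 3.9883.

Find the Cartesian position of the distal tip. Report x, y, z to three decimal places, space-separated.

2.802 -0.253 1.856

θ = κ·ℓ = 0.4953 × 3.9883 = 1.97540 rad
ρ = (1 − cos θ)/κ = (1 − -0.39366)/0.4953 = 2.81377
z = sin θ / κ = 0.91926/0.4953 = 1.85596
x = ρ cos φ = 2.81377 × cos(354.84°) = 2.80236
y = ρ sin φ = 2.81377 × sin(354.84°) = -0.25306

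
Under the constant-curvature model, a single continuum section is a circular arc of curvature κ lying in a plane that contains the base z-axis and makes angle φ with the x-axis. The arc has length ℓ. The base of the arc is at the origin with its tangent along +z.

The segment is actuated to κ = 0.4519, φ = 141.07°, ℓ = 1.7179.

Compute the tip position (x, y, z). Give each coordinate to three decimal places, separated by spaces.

-0.493 0.398 1.550

θ = κ·ℓ = 0.4519 × 1.7179 = 0.77632 rad
ρ = (1 − cos θ)/κ = (1 − 0.71350)/0.4519 = 0.63400
z = sin θ / κ = 0.70066/0.4519 = 1.55047
x = ρ cos φ = 0.63400 × cos(141.07°) = -0.49319
y = ρ sin φ = 0.63400 × sin(141.07°) = 0.39838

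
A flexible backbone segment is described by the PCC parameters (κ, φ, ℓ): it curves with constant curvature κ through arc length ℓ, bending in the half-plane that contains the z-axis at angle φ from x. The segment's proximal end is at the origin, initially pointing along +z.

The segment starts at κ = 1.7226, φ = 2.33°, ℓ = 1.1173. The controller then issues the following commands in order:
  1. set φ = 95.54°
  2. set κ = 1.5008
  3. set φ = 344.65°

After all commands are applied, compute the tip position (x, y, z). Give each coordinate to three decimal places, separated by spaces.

initial: κ=1.7226, φ=2.33°, ℓ=1.1173
cmd 1: set φ=95.54° → (κ,φ,ℓ)=(1.7226,95.54°,1.1173) → tip=(-0.0755,0.7780,0.5445)
cmd 2: set κ=1.5008 → (κ,φ,ℓ)=(1.5008,95.54°,1.1173) → tip=(-0.0711,0.7334,0.6626)
cmd 3: set φ=344.65° → (κ,φ,ℓ)=(1.5008,344.65°,1.1173) → tip=(0.7106,-0.1951,0.6626)

0.711 -0.195 0.663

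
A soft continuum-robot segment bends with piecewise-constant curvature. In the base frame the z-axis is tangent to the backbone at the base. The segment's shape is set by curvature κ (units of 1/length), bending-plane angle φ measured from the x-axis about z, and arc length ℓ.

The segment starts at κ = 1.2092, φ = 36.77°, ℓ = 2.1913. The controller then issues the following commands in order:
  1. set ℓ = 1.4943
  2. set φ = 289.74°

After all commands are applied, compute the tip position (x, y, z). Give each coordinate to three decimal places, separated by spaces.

0.345 -0.960 0.804

initial: κ=1.2092, φ=36.77°, ℓ=2.1913
cmd 1: set ℓ=1.4943 → (κ,φ,ℓ)=(1.2092,36.77°,1.4943) → tip=(0.8174,0.6108,0.8040)
cmd 2: set φ=289.74° → (κ,φ,ℓ)=(1.2092,289.74°,1.4943) → tip=(0.3447,-0.9605,0.8040)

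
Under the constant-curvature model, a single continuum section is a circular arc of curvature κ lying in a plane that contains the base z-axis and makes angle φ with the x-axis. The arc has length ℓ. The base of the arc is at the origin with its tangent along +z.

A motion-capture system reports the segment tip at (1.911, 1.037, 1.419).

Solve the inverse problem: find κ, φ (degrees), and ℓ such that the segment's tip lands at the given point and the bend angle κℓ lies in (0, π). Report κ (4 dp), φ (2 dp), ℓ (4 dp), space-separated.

0.6451 28.49 3.0773

ρ = √(x²+y²) = √(1.911² + 1.037²) = 2.17423
φ = atan2(y, x) mod 360° = atan2(1.037, 1.911) = 28.4864°
|p|² = ρ² + z² = 2.17423² + 1.419² = 6.74085
κ = 2ρ / |p|² = 2×2.17423 / 6.74085 = 0.64509
θ = 2·atan2(ρ, z) = 2·atan2(2.17423, 1.419) = 1.98513 rad
ℓ = θ/κ = 1.98513/0.64509 = 3.07728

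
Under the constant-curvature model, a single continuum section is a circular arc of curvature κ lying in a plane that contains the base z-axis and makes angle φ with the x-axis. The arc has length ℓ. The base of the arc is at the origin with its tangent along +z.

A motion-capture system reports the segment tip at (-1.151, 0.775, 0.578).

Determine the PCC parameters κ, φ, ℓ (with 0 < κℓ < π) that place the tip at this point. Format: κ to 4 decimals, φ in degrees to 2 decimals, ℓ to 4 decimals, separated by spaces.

1.2282 146.05 1.9151

ρ = √(x²+y²) = √(-1.151² + 0.775²) = 1.38760
φ = atan2(y, x) mod 360° = atan2(0.775, -1.151) = 146.0465°
|p|² = ρ² + z² = 1.38760² + 0.578² = 2.25951
κ = 2ρ / |p|² = 2×1.38760 / 2.25951 = 1.22823
θ = 2·atan2(ρ, z) = 2·atan2(1.38760, 0.578) = 2.35221 rad
ℓ = θ/κ = 2.35221/1.22823 = 1.91513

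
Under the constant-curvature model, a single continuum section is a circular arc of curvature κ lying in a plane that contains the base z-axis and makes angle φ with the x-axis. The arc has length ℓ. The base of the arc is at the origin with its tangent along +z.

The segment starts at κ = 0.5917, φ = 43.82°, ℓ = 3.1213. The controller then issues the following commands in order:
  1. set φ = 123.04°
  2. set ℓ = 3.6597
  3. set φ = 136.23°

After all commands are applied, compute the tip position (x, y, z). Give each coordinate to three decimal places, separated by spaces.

-1.904 1.824 1.400

initial: κ=0.5917, φ=43.82°, ℓ=3.1213
cmd 1: set φ=123.04° → (κ,φ,ℓ)=(0.5917,123.04°,3.1213) → tip=(-1.1726,1.8029,1.6260)
cmd 2: set ℓ=3.6597 → (κ,φ,ℓ)=(0.5917,123.04°,3.6597) → tip=(-1.4377,2.2104,1.3999)
cmd 3: set φ=136.23° → (κ,φ,ℓ)=(0.5917,136.23°,3.6597) → tip=(-1.9041,1.8241,1.3999)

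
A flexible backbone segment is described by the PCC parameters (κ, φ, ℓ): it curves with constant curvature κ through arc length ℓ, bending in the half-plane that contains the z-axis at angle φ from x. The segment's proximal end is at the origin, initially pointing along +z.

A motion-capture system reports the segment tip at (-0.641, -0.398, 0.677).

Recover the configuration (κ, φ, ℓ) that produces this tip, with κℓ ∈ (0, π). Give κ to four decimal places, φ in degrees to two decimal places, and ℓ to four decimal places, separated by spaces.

ρ = √(x²+y²) = √(-0.641² + -0.398²) = 0.75451
φ = atan2(y, x) mod 360° = atan2(-0.398, -0.641) = 211.8363°
|p|² = ρ² + z² = 0.75451² + 0.677² = 1.02761
κ = 2ρ / |p|² = 2×0.75451 / 1.02761 = 1.46847
θ = 2·atan2(ρ, z) = 2·atan2(0.75451, 0.677) = 1.67898 rad
ℓ = θ/κ = 1.67898/1.46847 = 1.14335

1.4685 211.84 1.1434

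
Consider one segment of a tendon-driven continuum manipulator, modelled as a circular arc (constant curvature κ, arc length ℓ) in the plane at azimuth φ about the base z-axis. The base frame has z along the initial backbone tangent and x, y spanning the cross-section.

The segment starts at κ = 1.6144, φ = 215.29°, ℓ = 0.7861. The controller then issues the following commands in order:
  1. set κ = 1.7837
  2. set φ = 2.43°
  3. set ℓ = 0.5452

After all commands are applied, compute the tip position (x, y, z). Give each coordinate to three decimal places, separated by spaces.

0.245 0.010 0.463

initial: κ=1.6144, φ=215.29°, ℓ=0.7861
cmd 1: set κ=1.7837 → (κ,φ,ℓ)=(1.7837,215.29°,0.7861) → tip=(-0.3808,-0.2695,0.5527)
cmd 2: set φ=2.43° → (κ,φ,ℓ)=(1.7837,2.43°,0.7861) → tip=(0.4661,0.0198,0.5527)
cmd 3: set ℓ=0.5452 → (κ,φ,ℓ)=(1.7837,2.43°,0.5452) → tip=(0.2446,0.0104,0.4632)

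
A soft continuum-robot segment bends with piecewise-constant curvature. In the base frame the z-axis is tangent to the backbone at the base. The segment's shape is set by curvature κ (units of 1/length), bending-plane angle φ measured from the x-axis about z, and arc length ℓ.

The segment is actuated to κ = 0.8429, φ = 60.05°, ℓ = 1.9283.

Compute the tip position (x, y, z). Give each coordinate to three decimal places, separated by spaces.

θ = κ·ℓ = 0.8429 × 1.9283 = 1.62536 rad
ρ = (1 − cos θ)/κ = (1 − -0.05454)/0.8429 = 1.25109
z = sin θ / κ = 0.99851/0.8429 = 1.18461
x = ρ cos φ = 1.25109 × cos(60.05°) = 0.62460
y = ρ sin φ = 1.25109 × sin(60.05°) = 1.08402

0.625 1.084 1.185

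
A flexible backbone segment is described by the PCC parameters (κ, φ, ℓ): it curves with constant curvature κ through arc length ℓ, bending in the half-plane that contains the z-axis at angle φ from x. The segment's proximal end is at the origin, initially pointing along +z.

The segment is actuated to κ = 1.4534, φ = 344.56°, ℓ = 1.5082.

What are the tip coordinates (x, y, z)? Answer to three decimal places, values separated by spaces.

θ = κ·ℓ = 1.4534 × 1.5082 = 2.19202 rad
ρ = (1 − cos θ)/κ = (1 − -0.58203)/1.4534 = 1.08850
z = sin θ / κ = 0.81317/1.4534 = 0.55949
x = ρ cos φ = 1.08850 × cos(344.56°) = 1.04922
y = ρ sin φ = 1.08850 × sin(344.56°) = -0.28979

1.049 -0.290 0.559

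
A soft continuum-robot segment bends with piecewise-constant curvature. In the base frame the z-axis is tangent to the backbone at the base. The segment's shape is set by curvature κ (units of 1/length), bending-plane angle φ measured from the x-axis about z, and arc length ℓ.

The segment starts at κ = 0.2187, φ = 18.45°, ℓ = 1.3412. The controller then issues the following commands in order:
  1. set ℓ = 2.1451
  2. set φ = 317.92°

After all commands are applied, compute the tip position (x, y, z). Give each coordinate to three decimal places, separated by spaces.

initial: κ=0.2187, φ=18.45°, ℓ=1.3412
cmd 1: set ℓ=2.1451 → (κ,φ,ℓ)=(0.2187,18.45°,2.1451) → tip=(0.4686,0.1563,2.0673)
cmd 2: set φ=317.92° → (κ,φ,ℓ)=(0.2187,317.92°,2.1451) → tip=(0.3667,-0.3311,2.0673)

0.367 -0.331 2.067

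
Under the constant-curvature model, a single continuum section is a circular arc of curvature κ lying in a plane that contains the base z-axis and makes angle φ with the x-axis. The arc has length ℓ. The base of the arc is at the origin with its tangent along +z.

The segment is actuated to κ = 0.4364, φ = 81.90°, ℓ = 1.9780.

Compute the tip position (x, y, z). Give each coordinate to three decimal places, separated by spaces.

0.113 0.794 1.741

θ = κ·ℓ = 0.4364 × 1.9780 = 0.86320 rad
ρ = (1 − cos θ)/κ = (1 − 0.65001)/0.4364 = 0.80199
z = sin θ / κ = 0.75993/0.4364 = 1.74135
x = ρ cos φ = 0.80199 × cos(81.90°) = 0.11300
y = ρ sin φ = 0.80199 × sin(81.90°) = 0.79399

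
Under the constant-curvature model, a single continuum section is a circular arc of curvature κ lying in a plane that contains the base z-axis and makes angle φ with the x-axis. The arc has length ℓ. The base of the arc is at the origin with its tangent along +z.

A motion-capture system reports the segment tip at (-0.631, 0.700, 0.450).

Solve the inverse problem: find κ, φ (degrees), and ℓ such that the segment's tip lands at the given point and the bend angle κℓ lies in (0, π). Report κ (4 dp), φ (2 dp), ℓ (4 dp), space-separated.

1.7282 132.03 1.3023

ρ = √(x²+y²) = √(-0.631² + 0.700²) = 0.94242
φ = atan2(y, x) mod 360° = atan2(0.700, -0.631) = 132.0324°
|p|² = ρ² + z² = 0.94242² + 0.450² = 1.09066
κ = 2ρ / |p|² = 2×0.94242 / 1.09066 = 1.72817
θ = 2·atan2(ρ, z) = 2·atan2(0.94242, 0.450) = 2.25063 rad
ℓ = θ/κ = 2.25063/1.72817 = 1.30232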